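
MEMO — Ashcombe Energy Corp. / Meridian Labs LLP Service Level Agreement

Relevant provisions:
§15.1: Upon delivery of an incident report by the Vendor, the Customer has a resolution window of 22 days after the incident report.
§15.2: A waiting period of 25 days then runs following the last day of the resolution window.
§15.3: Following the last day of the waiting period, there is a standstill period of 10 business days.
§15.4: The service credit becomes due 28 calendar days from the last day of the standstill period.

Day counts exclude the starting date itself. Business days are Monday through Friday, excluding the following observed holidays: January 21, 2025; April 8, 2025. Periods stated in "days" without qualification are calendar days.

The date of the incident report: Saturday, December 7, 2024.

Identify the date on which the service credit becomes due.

March 6, 2025

The last day of the resolution window: December 7, 2024 + 22 days = December 29, 2024.
The last day of the waiting period: December 29, 2024 + 25 days = January 23, 2025.
The last day of the standstill period: counting 10 business days from Thursday, January 23, 2025 (Jan 24, Jan 27, Jan 28, Jan 29, Jan 30, Jan 31, Feb 3, Feb 4, Feb 5, Feb 6, skipping weekends) reaches Thursday, February 6, 2025.
The date on which the service credit becomes due: 28 calendar days after February 6, 2025 is March 6, 2025.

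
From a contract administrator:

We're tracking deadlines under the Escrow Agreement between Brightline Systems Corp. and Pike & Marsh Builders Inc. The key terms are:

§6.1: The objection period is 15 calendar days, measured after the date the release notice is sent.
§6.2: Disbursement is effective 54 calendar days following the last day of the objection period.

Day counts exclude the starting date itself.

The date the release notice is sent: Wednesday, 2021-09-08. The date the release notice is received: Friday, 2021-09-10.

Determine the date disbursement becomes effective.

The last day of the objection period: 15 calendar days after 2021-09-08 is 2021-09-23.
Adding 54 calendar days to 2021-09-23 gives 2021-11-16, which is the date disbursement becomes effective.

2021-11-16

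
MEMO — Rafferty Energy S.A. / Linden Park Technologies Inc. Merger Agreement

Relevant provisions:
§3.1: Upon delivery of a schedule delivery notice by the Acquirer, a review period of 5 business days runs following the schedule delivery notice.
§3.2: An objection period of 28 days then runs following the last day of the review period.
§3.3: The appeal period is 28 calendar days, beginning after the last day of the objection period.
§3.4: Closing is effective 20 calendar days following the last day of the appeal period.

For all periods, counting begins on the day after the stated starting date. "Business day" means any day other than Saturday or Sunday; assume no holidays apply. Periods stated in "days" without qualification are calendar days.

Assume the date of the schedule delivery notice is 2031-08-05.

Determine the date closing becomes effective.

The last day of the review period: 5 business days after Tuesday, 2031-08-05, skipping weekends — Aug 6, Aug 7, Aug 8, Aug 11, Aug 12 — lands on Tuesday, 2031-08-12.
The last day of the objection period: 2031-08-12 + 28 days = 2031-09-09.
The last day of the appeal period: 28 calendar days after 2031-09-09 is 2031-10-07.
The date closing becomes effective: 20 calendar days after 2031-10-07 is 2031-10-27.

2031-10-27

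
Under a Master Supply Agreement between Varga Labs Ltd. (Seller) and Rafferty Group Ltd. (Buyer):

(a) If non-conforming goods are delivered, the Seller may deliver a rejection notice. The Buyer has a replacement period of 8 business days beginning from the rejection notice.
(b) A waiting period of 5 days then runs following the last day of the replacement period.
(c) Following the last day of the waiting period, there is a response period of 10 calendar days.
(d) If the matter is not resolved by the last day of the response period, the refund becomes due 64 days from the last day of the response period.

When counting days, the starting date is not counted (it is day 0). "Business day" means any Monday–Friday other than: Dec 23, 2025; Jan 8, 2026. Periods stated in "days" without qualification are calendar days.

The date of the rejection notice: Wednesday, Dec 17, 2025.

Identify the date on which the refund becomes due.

Mar 19, 2026

From Wednesday, Dec 17, 2025, 8 business days (Dec 18, Dec 19, Dec 22, Dec 24, Dec 25, Dec 26, Dec 29, Dec 30, skipping weekends and the listed holiday on Dec 23) brings us to Tuesday, Dec 30, 2025, which is the last day of the replacement period.
The last day of the waiting period: Dec 30, 2025 + 5 days = Jan 4, 2026.
The last day of the response period: Jan 4, 2026 + 10 days = Jan 14, 2026.
The date on which the refund becomes due: 64 calendar days after Jan 14, 2026 is Mar 19, 2026.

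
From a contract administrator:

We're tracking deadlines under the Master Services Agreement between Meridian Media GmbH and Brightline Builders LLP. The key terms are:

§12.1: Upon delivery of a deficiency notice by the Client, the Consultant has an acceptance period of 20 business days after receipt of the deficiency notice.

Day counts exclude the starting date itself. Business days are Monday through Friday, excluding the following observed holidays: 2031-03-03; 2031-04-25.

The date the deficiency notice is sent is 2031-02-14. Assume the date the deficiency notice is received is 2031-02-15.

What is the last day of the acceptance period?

2031-03-17

From Saturday, 2031-02-15, 20 business days (Feb 17, Feb 18, Feb 19, Feb 20, …, Mar 13, Mar 14, Mar 17, skipping weekends and the listed holiday on Mar 3) brings us to Monday, 2031-03-17, which is the last day of the acceptance period.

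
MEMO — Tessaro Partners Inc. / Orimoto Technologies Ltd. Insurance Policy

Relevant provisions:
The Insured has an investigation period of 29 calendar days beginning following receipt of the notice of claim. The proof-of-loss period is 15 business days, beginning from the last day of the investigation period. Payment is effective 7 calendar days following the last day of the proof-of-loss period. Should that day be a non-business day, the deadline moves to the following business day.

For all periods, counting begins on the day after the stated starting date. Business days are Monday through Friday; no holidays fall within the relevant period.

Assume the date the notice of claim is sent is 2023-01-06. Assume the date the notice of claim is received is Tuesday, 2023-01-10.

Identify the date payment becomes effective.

2023-03-08

The last day of the investigation period: 2023-01-10 + 29 days = 2023-02-08.
From Wednesday, 2023-02-08, 15 business days (Feb 9, Feb 10, Feb 13, Feb 14, …, Feb 27, Feb 28, Mar 1, skipping weekends) brings us to Wednesday, 2023-03-01, which is the last day of the proof-of-loss period.
The date payment becomes effective: 2023-03-01 + 7 days = 2023-03-08. 2023-03-08 is a Wednesday, so no roll-forward applies.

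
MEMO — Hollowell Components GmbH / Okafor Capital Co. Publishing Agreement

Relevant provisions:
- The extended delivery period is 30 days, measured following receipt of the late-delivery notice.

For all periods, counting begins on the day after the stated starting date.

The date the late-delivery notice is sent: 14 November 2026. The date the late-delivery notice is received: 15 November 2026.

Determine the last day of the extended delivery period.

15 December 2026

The last day of the extended delivery period: 15 November 2026 + 30 days = 15 December 2026.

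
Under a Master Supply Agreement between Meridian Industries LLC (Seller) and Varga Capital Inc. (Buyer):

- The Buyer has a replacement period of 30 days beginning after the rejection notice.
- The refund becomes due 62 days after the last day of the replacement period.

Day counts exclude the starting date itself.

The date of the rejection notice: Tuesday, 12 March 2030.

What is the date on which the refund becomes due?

The last day of the replacement period: 30 calendar days after 12 March 2030 is 11 April 2030.
Adding 62 calendar days to 11 April 2030 gives 12 June 2030, which is the date on which the refund becomes due.

12 June 2030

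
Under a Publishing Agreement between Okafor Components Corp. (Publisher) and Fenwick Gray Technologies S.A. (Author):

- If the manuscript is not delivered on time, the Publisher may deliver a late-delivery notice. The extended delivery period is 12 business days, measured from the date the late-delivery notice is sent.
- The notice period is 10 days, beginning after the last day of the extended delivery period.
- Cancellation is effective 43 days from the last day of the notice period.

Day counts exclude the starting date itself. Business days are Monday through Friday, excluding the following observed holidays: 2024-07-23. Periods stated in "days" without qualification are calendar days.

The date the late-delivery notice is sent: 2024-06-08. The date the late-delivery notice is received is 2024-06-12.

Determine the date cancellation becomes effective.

2024-08-17

The last day of the extended delivery period: counting 12 business days from Saturday, 2024-06-08 (Jun 10, Jun 11, Jun 12, Jun 13, …, Jun 21, Jun 24, Jun 25, skipping weekends) reaches Tuesday, 2024-06-25.
Adding 10 calendar days to 2024-06-25 gives 2024-07-05, which is the last day of the notice period.
The date cancellation becomes effective: 43 calendar days after 2024-07-05 is 2024-08-17.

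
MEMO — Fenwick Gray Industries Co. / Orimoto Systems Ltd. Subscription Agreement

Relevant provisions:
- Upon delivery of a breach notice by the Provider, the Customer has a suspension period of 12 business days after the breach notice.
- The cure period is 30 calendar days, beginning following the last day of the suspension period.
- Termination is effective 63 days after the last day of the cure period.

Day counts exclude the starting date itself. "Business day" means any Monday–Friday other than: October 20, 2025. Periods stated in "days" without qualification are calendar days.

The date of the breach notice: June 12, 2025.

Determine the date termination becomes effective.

October 1, 2025

From Thursday, June 12, 2025, 12 business days (Jun 13, Jun 16, Jun 17, Jun 18, …, Jun 26, Jun 27, Jun 30, skipping weekends) brings us to Monday, June 30, 2025, which is the last day of the suspension period.
Adding 30 calendar days to June 30, 2025 gives July 30, 2025, which is the last day of the cure period.
The date termination becomes effective: July 30, 2025 + 63 days = October 1, 2025.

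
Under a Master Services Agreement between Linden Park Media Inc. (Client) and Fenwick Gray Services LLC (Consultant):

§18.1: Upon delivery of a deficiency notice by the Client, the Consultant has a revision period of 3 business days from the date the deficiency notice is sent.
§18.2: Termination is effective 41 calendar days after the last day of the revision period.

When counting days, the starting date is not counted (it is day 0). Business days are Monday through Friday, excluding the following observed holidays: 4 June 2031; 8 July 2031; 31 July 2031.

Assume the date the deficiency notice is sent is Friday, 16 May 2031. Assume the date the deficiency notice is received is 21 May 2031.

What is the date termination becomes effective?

1 July 2031

The last day of the revision period: counting 3 business days from Friday, 16 May 2031 (May 19, May 20, May 21, skipping weekends) reaches Wednesday, 21 May 2031.
The date termination becomes effective: 21 May 2031 + 41 days = 1 July 2031.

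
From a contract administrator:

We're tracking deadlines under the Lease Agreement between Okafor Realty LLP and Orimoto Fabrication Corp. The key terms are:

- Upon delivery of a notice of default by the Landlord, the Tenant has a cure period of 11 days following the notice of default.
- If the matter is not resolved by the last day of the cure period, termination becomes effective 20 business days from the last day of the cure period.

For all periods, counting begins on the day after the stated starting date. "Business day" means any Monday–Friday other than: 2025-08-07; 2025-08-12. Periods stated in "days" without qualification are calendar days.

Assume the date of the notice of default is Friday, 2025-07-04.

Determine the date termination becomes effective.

Adding 11 calendar days to 2025-07-04 gives 2025-07-15, which is the last day of the cure period.
The date termination becomes effective: counting 20 business days from Tuesday, 2025-07-15 (Jul 16, Jul 17, Jul 18, Jul 21, …, Aug 11, Aug 13, Aug 14, skipping weekends and the listed holidays on Aug 7, Aug 12) reaches Thursday, 2025-08-14.

2025-08-14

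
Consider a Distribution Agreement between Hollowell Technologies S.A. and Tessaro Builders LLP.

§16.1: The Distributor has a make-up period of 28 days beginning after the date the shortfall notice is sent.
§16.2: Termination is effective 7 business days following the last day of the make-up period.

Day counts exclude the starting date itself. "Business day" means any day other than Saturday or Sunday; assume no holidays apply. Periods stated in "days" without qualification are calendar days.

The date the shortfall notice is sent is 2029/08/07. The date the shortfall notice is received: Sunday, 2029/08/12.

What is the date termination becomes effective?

The last day of the make-up period: 28 calendar days after 2029/08/07 is 2029/09/04.
The date termination becomes effective: 7 business days after Tuesday, 2029/09/04, skipping weekends — Sep 5, Sep 6, Sep 7, Sep 10, Sep 11, Sep 12, Sep 13 — lands on Thursday, 2029/09/13.

2029/09/13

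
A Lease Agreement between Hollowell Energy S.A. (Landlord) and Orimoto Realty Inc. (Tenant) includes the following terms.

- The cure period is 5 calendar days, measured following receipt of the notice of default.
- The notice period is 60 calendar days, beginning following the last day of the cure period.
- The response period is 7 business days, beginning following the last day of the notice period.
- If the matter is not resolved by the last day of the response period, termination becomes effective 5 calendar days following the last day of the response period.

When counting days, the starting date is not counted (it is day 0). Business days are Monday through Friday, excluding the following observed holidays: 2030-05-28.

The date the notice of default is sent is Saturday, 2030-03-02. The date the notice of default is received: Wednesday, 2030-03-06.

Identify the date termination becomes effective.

2030-05-26

The last day of the cure period: 2030-03-06 + 5 days = 2030-03-11.
The last day of the notice period: 60 calendar days after 2030-03-11 is 2030-05-10.
The last day of the response period: 7 business days after Friday, 2030-05-10, skipping weekends — May 13, May 14, May 15, May 16, May 17, May 20, May 21 — lands on Tuesday, 2030-05-21.
Adding 5 calendar days to 2030-05-21 gives 2030-05-26, which is the date termination becomes effective.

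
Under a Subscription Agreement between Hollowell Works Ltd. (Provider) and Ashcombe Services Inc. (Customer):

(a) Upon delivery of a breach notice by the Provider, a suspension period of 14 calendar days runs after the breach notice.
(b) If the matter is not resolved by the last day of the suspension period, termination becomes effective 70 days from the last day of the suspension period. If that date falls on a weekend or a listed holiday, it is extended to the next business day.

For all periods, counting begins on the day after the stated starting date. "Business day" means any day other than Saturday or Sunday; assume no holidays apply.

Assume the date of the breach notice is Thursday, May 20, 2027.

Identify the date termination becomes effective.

The last day of the suspension period: May 20, 2027 + 14 days = June 3, 2027.
Adding 70 calendar days to June 3, 2027 gives August 12, 2027, which is the date termination becomes effective. August 12, 2027 is a Thursday, so no roll-forward applies.

August 12, 2027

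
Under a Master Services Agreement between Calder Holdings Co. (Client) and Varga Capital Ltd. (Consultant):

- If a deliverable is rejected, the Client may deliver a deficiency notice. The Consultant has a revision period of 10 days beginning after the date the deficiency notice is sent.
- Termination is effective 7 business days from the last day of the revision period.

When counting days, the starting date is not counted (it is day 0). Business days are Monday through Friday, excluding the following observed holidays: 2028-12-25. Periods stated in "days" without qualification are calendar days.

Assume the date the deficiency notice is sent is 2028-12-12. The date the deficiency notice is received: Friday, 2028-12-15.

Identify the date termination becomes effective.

2029-01-03

The last day of the revision period: 10 calendar days after 2028-12-12 is 2028-12-22.
The date termination becomes effective: 7 business days after Friday, 2028-12-22, skipping weekends and the listed holiday on Dec 25 — Dec 26, Dec 27, Dec 28, Dec 29, Jan 1, Jan 2, Jan 3 — lands on Wednesday, 2029-01-03.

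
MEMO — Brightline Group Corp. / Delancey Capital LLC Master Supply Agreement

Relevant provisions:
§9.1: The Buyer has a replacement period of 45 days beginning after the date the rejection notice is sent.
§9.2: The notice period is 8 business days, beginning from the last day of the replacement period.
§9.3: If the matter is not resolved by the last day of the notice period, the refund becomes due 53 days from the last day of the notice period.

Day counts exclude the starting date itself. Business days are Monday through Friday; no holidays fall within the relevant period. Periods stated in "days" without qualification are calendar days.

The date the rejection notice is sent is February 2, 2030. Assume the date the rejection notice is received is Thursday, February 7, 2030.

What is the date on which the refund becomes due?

The last day of the replacement period: 45 calendar days after February 2, 2030 is March 19, 2030.
The last day of the notice period: 8 business days after Tuesday, March 19, 2030, skipping weekends — Mar 20, Mar 21, Mar 22, Mar 25, Mar 26, Mar 27, Mar 28, Mar 29 — lands on Friday, March 29, 2030.
Adding 53 calendar days to March 29, 2030 gives May 21, 2030, which is the date on which the refund becomes due.

May 21, 2030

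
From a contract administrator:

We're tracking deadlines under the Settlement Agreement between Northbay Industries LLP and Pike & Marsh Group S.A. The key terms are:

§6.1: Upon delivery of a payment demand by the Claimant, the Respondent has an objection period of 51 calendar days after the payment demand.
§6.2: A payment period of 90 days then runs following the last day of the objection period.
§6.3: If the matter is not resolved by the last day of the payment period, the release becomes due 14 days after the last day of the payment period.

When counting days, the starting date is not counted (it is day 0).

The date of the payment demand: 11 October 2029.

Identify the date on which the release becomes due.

15 March 2030

Adding 51 calendar days to 11 October 2029 gives 1 December 2029, which is the last day of the objection period.
The last day of the payment period: 90 calendar days after 1 December 2029 is 1 March 2030.
Adding 14 calendar days to 1 March 2030 gives 15 March 2030, which is the date on which the release becomes due.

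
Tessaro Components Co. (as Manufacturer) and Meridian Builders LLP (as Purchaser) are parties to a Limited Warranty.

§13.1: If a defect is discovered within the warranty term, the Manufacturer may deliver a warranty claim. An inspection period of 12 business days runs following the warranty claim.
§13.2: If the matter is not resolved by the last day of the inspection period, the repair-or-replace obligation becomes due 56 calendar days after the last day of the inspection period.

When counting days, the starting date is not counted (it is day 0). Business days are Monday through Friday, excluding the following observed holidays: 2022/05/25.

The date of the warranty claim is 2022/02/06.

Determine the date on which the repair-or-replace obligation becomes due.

The last day of the inspection period: counting 12 business days from Sunday, 2022/02/06 (Feb 7, Feb 8, Feb 9, Feb 10, …, Feb 18, Feb 21, Feb 22, skipping weekends) reaches Tuesday, 2022/02/22.
Adding 56 calendar days to 2022/02/22 gives 2022/04/19, which is the date on which the repair-or-replace obligation becomes due.

2022/04/19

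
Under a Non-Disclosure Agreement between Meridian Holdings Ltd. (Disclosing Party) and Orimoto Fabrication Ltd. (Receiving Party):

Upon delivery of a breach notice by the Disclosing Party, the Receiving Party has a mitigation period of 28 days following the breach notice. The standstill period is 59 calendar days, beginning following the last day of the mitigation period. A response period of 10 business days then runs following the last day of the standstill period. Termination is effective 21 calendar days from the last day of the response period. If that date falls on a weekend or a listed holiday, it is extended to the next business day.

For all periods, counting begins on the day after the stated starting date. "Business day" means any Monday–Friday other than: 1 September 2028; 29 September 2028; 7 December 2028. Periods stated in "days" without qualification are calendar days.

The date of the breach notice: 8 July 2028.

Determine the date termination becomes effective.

7 November 2028

Adding 28 calendar days to 8 July 2028 gives 5 August 2028, which is the last day of the mitigation period.
Adding 59 calendar days to 5 August 2028 gives 3 October 2028, which is the last day of the standstill period.
From Tuesday, 3 October 2028, 10 business days (Oct 4, Oct 5, Oct 6, Oct 9, Oct 10, Oct 11, Oct 12, Oct 13, Oct 16, Oct 17, skipping weekends) brings us to Tuesday, 17 October 2028, which is the last day of the response period.
The date termination becomes effective: 21 calendar days after 17 October 2028 is 7 November 2028. 7 November 2028 is a Tuesday and is not a listed holiday, so no roll-forward applies.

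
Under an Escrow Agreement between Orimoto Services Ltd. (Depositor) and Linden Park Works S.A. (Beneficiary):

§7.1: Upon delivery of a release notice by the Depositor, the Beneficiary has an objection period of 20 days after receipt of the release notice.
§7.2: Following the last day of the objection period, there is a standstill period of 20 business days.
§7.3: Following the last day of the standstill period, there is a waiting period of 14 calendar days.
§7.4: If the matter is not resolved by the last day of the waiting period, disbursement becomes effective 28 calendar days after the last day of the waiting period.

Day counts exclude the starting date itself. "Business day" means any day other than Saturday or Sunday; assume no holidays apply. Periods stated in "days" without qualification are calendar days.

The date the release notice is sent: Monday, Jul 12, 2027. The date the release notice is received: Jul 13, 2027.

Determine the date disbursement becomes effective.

The last day of the objection period: 20 calendar days after Jul 13, 2027 is Aug 2, 2027.
The last day of the standstill period: counting 20 business days from Monday, Aug 2, 2027 (Aug 3, Aug 4, Aug 5, Aug 6, …, Aug 26, Aug 27, Aug 30, skipping weekends) reaches Monday, Aug 30, 2027.
The last day of the waiting period: 14 calendar days after Aug 30, 2027 is Sep 13, 2027.
The date disbursement becomes effective: 28 calendar days after Sep 13, 2027 is Oct 11, 2027.

Oct 11, 2027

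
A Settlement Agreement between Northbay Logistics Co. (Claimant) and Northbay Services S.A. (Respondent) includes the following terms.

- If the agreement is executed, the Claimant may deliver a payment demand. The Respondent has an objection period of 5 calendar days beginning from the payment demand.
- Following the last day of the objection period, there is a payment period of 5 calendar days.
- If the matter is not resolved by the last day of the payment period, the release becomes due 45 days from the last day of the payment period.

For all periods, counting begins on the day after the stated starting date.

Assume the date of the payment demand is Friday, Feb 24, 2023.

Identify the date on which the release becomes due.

Apr 20, 2023

The last day of the objection period: 5 calendar days after Feb 24, 2023 is Mar 1, 2023.
Adding 5 calendar days to Mar 1, 2023 gives Mar 6, 2023, which is the last day of the payment period.
The date on which the release becomes due: 45 calendar days after Mar 6, 2023 is Apr 20, 2023.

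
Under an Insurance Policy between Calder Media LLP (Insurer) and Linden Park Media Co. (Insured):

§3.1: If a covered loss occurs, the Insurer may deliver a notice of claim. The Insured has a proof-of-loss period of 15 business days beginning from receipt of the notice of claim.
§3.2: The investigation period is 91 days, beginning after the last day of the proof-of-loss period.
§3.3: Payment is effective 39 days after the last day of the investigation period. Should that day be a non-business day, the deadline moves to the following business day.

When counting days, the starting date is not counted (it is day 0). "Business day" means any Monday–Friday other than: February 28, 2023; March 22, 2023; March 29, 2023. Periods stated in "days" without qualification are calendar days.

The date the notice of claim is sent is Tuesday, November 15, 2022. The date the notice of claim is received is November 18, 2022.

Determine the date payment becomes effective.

From Friday, November 18, 2022, 15 business days (Nov 21, Nov 22, Nov 23, Nov 24, …, Dec 7, Dec 8, Dec 9, skipping weekends) brings us to Friday, December 9, 2022, which is the last day of the proof-of-loss period.
The last day of the investigation period: December 9, 2022 + 91 days = March 10, 2023.
The date payment becomes effective: March 10, 2023 + 39 days = April 18, 2023. April 18, 2023 is a Tuesday and is not a listed holiday, so no roll-forward applies.

April 18, 2023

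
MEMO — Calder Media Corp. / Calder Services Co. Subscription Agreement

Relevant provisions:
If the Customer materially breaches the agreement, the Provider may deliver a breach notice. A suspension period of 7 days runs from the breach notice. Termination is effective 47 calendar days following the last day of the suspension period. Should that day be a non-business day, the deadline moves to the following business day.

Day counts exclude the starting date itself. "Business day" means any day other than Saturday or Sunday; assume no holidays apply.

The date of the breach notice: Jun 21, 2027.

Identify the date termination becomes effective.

Aug 16, 2027

Adding 7 calendar days to Jun 21, 2027 gives Jun 28, 2027, which is the last day of the suspension period.
Adding 47 calendar days to Jun 28, 2027 gives Aug 14, 2027, which is the date termination becomes effective. That falls on a Saturday, so it rolls to the next business day, Monday, Aug 16, 2027.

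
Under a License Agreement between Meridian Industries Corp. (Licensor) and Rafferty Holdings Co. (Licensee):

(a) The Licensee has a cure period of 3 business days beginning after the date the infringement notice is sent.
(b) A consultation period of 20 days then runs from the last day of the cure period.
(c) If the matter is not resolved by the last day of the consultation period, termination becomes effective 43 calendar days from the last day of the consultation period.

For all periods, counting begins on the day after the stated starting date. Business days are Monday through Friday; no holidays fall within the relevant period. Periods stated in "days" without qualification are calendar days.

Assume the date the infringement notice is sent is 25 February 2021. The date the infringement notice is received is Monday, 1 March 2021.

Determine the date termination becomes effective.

The last day of the cure period: 3 business days after Thursday, 25 February 2021, skipping weekends — Feb 26, Mar 1, Mar 2 — lands on Tuesday, 2 March 2021.
Adding 20 calendar days to 2 March 2021 gives 22 March 2021, which is the last day of the consultation period.
The date termination becomes effective: 43 calendar days after 22 March 2021 is 4 May 2021.

4 May 2021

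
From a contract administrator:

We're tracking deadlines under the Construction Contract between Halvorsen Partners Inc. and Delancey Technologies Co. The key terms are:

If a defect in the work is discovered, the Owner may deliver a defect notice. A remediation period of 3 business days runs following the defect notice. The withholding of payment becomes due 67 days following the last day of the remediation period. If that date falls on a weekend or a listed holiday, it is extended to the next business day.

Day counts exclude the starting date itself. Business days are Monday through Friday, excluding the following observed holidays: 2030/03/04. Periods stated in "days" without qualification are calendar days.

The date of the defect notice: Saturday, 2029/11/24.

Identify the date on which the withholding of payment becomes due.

2030/02/04

From Saturday, 2029/11/24, 3 business days (Nov 26, Nov 27, Nov 28, skipping weekends) brings us to Wednesday, 2029/11/28, which is the last day of the remediation period.
The date on which the withholding of payment becomes due: 67 calendar days after 2029/11/28 is 2030/02/03. That falls on a Sunday, so it rolls to the next business day, Monday, 2030/02/04.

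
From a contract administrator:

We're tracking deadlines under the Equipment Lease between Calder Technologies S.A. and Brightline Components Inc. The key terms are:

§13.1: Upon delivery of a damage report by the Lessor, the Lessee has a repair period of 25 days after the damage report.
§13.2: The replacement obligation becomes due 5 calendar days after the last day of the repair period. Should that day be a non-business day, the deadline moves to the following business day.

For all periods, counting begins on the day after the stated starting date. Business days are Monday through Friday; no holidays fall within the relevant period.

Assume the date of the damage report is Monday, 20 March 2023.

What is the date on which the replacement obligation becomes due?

19 April 2023

The last day of the repair period: 20 March 2023 + 25 days = 14 April 2023.
Adding 5 calendar days to 14 April 2023 gives 19 April 2023, which is the date on which the replacement obligation becomes due. 19 April 2023 is a Wednesday, so no roll-forward applies.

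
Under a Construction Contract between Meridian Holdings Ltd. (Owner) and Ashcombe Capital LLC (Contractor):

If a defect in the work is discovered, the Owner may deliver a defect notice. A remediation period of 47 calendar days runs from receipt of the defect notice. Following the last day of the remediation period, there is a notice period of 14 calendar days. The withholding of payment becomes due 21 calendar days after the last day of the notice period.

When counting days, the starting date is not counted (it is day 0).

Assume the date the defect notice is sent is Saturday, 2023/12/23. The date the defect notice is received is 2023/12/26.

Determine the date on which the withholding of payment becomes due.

The last day of the remediation period: 47 calendar days after 2023/12/26 is 2024/02/11.
Adding 14 calendar days to 2024/02/11 gives 2024/02/25, which is the last day of the notice period.
The date on which the withholding of payment becomes due: 21 calendar days after 2024/02/25 is 2024/03/17.

2024/03/17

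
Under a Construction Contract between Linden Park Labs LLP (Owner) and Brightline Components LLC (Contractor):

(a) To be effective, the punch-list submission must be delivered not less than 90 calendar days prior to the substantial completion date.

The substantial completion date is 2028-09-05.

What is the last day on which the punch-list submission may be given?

2028-06-07

2028-09-05 minus 90 days is 2028-06-07.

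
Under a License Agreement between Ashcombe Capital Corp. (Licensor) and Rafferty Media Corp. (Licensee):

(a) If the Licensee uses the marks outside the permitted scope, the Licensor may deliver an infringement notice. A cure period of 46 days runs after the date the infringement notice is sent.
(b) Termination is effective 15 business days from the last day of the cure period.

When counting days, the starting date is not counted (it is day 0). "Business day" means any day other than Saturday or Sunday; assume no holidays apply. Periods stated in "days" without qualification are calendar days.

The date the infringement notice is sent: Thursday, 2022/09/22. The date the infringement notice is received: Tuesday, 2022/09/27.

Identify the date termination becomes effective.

2022/11/28

Adding 46 calendar days to 2022/09/22 gives 2022/11/07, which is the last day of the cure period.
The date termination becomes effective: 15 business days after Monday, 2022/11/07, skipping weekends — Nov 8, Nov 9, Nov 10, Nov 11, …, Nov 24, Nov 25, Nov 28 — lands on Monday, 2022/11/28.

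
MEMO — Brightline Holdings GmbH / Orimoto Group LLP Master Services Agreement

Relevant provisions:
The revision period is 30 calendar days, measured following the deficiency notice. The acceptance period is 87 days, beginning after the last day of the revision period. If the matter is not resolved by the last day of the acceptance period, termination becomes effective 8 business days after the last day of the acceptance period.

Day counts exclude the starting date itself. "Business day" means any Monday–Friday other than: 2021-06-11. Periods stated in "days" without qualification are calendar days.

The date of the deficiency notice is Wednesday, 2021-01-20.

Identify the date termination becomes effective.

2021-05-27

The last day of the revision period: 2021-01-20 + 30 days = 2021-02-19.
The last day of the acceptance period: 87 calendar days after 2021-02-19 is 2021-05-17.
The date termination becomes effective: counting 8 business days from Monday, 2021-05-17 (May 18, May 19, May 20, May 21, May 24, May 25, May 26, May 27, skipping weekends) reaches Thursday, 2021-05-27.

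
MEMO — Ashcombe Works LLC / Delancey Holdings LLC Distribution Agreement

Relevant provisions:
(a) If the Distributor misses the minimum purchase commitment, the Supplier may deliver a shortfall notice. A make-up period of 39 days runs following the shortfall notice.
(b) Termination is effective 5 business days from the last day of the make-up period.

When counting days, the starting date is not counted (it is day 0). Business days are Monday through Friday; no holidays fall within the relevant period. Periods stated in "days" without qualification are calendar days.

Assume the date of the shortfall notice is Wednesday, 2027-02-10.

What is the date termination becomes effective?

2027-03-26

The last day of the make-up period: 2027-02-10 + 39 days = 2027-03-21.
The date termination becomes effective: 5 business days after Sunday, 2027-03-21, skipping weekends — Mar 22, Mar 23, Mar 24, Mar 25, Mar 26 — lands on Friday, 2027-03-26.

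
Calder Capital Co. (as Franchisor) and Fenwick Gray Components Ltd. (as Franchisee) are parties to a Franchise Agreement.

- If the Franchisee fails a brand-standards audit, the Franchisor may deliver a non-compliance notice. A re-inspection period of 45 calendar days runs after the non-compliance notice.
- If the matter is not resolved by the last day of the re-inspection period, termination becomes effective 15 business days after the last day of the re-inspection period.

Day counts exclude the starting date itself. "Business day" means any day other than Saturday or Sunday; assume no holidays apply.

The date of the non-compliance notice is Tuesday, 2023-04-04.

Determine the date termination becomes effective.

2023-06-09

Adding 45 calendar days to 2023-04-04 gives 2023-05-19, which is the last day of the re-inspection period.
The date termination becomes effective: 15 business days after Friday, 2023-05-19, skipping weekends — May 22, May 23, May 24, May 25, …, Jun 7, Jun 8, Jun 9 — lands on Friday, 2023-06-09.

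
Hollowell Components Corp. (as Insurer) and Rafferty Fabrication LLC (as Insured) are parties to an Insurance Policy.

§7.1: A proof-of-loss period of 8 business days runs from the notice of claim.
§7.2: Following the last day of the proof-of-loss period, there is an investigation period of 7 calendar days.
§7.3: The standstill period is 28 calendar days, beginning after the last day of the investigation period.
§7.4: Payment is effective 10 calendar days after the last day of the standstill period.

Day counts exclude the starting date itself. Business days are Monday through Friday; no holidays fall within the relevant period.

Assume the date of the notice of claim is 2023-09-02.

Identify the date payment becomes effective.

The last day of the proof-of-loss period: 8 business days after Saturday, 2023-09-02, skipping weekends — Sep 4, Sep 5, Sep 6, Sep 7, Sep 8, Sep 11, Sep 12, Sep 13 — lands on Wednesday, 2023-09-13.
The last day of the investigation period: 7 calendar days after 2023-09-13 is 2023-09-20.
The last day of the standstill period: 28 calendar days after 2023-09-20 is 2023-10-18.
The date payment becomes effective: 10 calendar days after 2023-10-18 is 2023-10-28.

2023-10-28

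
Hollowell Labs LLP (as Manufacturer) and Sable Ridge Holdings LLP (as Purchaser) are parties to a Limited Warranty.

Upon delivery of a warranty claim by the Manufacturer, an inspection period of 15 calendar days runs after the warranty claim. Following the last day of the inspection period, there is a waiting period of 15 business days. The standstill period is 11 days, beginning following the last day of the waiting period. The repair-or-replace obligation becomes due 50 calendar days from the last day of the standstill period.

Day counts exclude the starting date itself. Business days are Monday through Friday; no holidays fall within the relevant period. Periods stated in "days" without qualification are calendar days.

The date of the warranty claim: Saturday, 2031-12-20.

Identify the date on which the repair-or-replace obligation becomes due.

2032-03-24

The last day of the inspection period: 2031-12-20 + 15 days = 2032-01-04.
From Sunday, 2032-01-04, 15 business days (Jan 5, Jan 6, Jan 7, Jan 8, …, Jan 21, Jan 22, Jan 23, skipping weekends) brings us to Friday, 2032-01-23, which is the last day of the waiting period.
The last day of the standstill period: 11 calendar days after 2032-01-23 is 2032-02-03.
The date on which the repair-or-replace obligation becomes due: 50 calendar days after 2032-02-03 is 2032-03-24.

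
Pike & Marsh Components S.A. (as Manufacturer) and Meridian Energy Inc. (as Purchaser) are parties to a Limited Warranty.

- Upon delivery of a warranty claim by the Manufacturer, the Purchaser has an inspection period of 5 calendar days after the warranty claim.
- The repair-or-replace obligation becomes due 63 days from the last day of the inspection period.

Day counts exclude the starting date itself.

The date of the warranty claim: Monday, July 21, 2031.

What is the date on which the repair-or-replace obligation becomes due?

September 27, 2031

The last day of the inspection period: 5 calendar days after July 21, 2031 is July 26, 2031.
Adding 63 calendar days to July 26, 2031 gives September 27, 2031, which is the date on which the repair-or-replace obligation becomes due.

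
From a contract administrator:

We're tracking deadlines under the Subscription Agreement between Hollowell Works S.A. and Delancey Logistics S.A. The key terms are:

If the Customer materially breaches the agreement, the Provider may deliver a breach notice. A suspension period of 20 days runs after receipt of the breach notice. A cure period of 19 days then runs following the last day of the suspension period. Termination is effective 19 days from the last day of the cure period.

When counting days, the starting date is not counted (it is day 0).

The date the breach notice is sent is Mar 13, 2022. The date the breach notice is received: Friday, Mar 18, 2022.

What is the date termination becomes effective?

Adding 20 calendar days to Mar 18, 2022 gives Apr 7, 2022, which is the last day of the suspension period.
The last day of the cure period: Apr 7, 2022 + 19 days = Apr 26, 2022.
The date termination becomes effective: 19 calendar days after Apr 26, 2022 is May 15, 2022.

May 15, 2022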